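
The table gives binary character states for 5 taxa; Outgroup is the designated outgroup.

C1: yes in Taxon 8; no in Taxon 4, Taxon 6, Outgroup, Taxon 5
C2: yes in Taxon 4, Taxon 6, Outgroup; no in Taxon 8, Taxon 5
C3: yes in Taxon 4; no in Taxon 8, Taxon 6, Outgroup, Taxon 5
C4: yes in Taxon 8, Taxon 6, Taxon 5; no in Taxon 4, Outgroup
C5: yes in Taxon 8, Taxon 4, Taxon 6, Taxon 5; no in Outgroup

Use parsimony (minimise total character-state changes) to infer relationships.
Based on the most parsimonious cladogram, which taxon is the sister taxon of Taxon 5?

Character polarity is set by the outgroup: the derived state is whichever differs from the outgroup's state, so for C2 the derived state is 'no', and for the remaining characters it is 'yes'.
C1: derived state 'yes' in Taxon 8 only — an autapomorphy, so it tells us nothing about relationships among taxa.
C2 (derived state 'no') is shared by Taxon 5 and Taxon 8 — a synapomorphy uniting that clade.
C3: derived state 'yes' in Taxon 4 only — an autapomorphy, so it tells us nothing about relationships among taxa.
Only Taxon 5, Taxon 6, and Taxon 8 show the derived state 'yes' for C4, supporting them as a clade.
All ingroup taxa share the derived state 'yes' for C5; it defines the ingroup but does not resolve relationships within it.
Most parsimonious ingroup topology: (((Taxon 8,Taxon 5),Taxon 6),Taxon 4).
Taxon 5 and Taxon 8 form a cherry on this tree, so they are sister taxa.

Taxon 8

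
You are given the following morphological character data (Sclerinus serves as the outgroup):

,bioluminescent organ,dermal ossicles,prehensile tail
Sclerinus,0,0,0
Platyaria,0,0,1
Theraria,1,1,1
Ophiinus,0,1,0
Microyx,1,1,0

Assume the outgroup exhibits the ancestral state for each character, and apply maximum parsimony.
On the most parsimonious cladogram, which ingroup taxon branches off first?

Platyaria

The outgroup has state '0' for every character, so '1' is the derived state throughout.
Only Microyx and Theraria show the derived state '1' for bioluminescent organ, supporting them as a clade.
dermal ossicles (derived state '1') is shared by Microyx, Ophiinus, and Theraria — a synapomorphy uniting that clade.
prehensile tail (state '1') occurs in Platyaria and Theraria but conflicts with the nesting implied by the other characters — most parsimoniously interpreted as homoplasy.
Most parsimonious ingroup topology: (Platyaria,((Theraria,Microyx),Ophiinus)).
Platyaria is sister to the clade containing all other ingroup taxa, so it is the earliest-diverging (most basal) ingroup lineage.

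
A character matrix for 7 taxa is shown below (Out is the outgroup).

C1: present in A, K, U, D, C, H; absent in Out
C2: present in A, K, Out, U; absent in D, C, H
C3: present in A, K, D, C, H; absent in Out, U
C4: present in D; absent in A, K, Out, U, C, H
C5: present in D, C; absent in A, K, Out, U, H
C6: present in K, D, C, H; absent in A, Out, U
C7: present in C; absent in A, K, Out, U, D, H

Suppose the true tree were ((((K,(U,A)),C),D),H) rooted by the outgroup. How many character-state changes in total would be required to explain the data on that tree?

Map each character onto ((((K,(U,A)),C),D),H) (rooted by Out) and count the minimum state changes it requires (Fitch parsimony):
C1: 1; C2: 2; C3: 2; C4: 1; C5: 2; C6: 2; C7: 1.
Total tree length = 11.

11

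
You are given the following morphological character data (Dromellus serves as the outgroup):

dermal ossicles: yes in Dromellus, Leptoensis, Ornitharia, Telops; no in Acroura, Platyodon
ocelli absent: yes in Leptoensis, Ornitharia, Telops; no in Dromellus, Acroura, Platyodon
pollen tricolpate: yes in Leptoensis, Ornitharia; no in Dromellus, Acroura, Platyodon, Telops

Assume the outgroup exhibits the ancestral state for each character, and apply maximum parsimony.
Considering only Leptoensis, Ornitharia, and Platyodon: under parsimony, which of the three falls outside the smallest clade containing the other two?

Character polarity is set by the outgroup: the derived state is whichever differs from the outgroup's state, so for dermal ossicles the derived state is 'no', and for the remaining characters it is 'yes'.
dermal ossicles: derived state 'no' in Acroura and Platyodon only — synapomorphy for {Acroura, Platyodon}.
ocelli absent (derived state 'yes') is shared by Leptoensis, Ornitharia, and Telops — a synapomorphy uniting that clade.
Only Leptoensis and Ornitharia show the derived state 'yes' for pollen tricolpate, supporting them as a clade.
Most parsimonious ingroup topology: (((Leptoensis,Ornitharia),Telops),(Acroura,Platyodon)).
Leptoensis and Ornitharia share a more recent common ancestor with each other than either does with Platyodon, so Platyodon is the least closely related of the three.

Platyodon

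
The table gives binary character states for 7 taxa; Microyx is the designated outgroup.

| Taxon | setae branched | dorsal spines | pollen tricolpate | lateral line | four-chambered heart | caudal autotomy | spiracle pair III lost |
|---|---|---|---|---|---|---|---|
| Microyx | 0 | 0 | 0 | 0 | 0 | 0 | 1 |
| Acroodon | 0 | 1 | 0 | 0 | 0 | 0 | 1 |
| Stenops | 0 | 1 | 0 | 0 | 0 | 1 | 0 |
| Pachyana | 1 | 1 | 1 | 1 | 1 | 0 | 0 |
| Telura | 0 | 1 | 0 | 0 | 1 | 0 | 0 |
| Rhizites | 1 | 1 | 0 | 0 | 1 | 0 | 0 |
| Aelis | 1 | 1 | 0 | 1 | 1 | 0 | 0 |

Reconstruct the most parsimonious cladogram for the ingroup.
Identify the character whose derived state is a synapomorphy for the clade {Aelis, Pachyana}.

Character polarity is set by the outgroup: the derived state is whichever differs from the outgroup's state, so for spiracle pair III lost the derived state is '0', and for the remaining characters it is '1'.
Only Aelis, Pachyana, and Rhizites show the derived state '1' for setae branched, supporting them as a clade.
dorsal spines (derived state '1') is shared by all ingroup taxa — unites the whole ingroup.
pollen tricolpate: derived state '1' in Pachyana only — an autapomorphy, so it tells us nothing about relationships among taxa.
lateral line (derived state '1') is shared by Aelis and Pachyana — a synapomorphy uniting that clade.
four-chambered heart (derived state '1') is shared by Aelis, Pachyana, Rhizites, and Telura — a synapomorphy uniting that clade.
caudal autotomy (derived state '1') is unique to Stenops (autapomorphy; uninformative for grouping).
Only Aelis, Pachyana, Rhizites, Stenops, and Telura show the derived state '0' for spiracle pair III lost, supporting them as a clade.
Most parsimonious ingroup topology: (Acroodon,(Stenops,(((Pachyana,Aelis),Rhizites),Telura))).
The clade {Aelis, Pachyana} is supported by lateral line: its derived state '1' occurs in exactly those taxa and in no other taxon (including the outgroup).

lateral line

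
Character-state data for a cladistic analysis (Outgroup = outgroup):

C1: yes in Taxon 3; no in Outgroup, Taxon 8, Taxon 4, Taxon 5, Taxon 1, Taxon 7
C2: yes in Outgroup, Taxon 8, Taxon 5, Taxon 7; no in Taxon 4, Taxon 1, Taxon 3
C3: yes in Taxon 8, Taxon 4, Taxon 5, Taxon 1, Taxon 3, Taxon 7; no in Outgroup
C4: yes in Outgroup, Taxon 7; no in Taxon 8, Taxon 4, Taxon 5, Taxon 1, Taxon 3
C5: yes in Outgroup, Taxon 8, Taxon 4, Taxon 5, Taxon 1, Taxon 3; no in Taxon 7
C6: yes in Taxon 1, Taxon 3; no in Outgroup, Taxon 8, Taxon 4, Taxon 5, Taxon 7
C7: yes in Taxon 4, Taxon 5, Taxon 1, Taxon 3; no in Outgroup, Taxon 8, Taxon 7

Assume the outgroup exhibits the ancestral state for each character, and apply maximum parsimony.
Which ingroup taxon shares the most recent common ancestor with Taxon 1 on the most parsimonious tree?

Taxon 3

Character polarity is set by the outgroup: the derived state is whichever differs from the outgroup's state, so for C2, C4, C5 the derived state is 'no', and for the remaining characters it is 'yes'.
C1: derived state 'yes' in Taxon 3 only — an autapomorphy, so it tells us nothing about relationships among taxa.
C2 (derived state 'no') is shared by Taxon 1, Taxon 3, and Taxon 4 — a synapomorphy uniting that clade.
C3 (derived state 'yes') is shared by all ingroup taxa — unites the whole ingroup.
C4: derived state 'no' in Taxon 1, Taxon 3, Taxon 4, Taxon 5, and Taxon 8 only — synapomorphy for {Taxon 1, Taxon 3, Taxon 4, Taxon 5, Taxon 8}.
C5 (derived state 'no') is unique to Taxon 7 (autapomorphy; uninformative for grouping).
Only Taxon 1 and Taxon 3 show the derived state 'yes' for C6, supporting them as a clade.
C7 (derived state 'yes') is shared by Taxon 1, Taxon 3, Taxon 4, and Taxon 5 — a synapomorphy uniting that clade.
Most parsimonious ingroup topology: ((Taxon 8,((Taxon 4,(Taxon 1,Taxon 3)),Taxon 5)),Taxon 7).
Taxon 1 and Taxon 3 form a cherry on this tree, so they are sister taxa.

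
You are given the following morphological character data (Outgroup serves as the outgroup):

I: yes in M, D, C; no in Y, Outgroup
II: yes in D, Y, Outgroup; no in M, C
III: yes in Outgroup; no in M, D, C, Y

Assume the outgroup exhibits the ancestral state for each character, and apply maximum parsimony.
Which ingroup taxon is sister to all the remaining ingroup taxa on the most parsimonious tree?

Y

Character polarity is set by the outgroup: the derived state is whichever differs from the outgroup's state, so for II, III the derived state is 'no', and for the remaining characters it is 'yes'.
I (derived state 'yes') is shared by C, D, and M — a synapomorphy uniting that clade.
II (derived state 'no') is shared by C and M — a synapomorphy uniting that clade.
All ingroup taxa share the derived state 'no' for III; it defines the ingroup but does not resolve relationships within it.
Most parsimonious ingroup topology: (((C,M),D),Y).
Y is sister to the clade containing all other ingroup taxa, so it is the earliest-diverging (most basal) ingroup lineage.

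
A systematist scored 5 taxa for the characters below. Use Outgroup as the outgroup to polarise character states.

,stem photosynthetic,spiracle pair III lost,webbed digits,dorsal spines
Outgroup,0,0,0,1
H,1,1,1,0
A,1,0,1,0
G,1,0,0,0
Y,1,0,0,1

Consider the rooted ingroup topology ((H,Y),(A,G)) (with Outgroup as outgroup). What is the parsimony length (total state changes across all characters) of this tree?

6

Map each character onto ((H,Y),(A,G)) (rooted by Outgroup) and count the minimum state changes it requires (Fitch parsimony):
stem photosynthetic: 1; spiracle pair III lost: 1; webbed digits: 2; dorsal spines: 2.
Total tree length = 6.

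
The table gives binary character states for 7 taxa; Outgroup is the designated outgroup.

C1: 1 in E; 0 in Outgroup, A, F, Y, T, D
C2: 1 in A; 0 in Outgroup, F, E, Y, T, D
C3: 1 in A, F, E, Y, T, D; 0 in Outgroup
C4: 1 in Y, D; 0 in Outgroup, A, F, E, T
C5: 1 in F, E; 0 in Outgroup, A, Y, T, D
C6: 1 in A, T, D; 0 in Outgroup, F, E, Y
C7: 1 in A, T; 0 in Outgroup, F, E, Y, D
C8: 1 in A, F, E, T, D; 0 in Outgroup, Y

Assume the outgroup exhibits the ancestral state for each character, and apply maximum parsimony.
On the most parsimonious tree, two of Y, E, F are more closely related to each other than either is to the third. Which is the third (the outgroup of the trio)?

Y

The outgroup has state '0' for every character, so '1' is the derived state throughout.
C1: derived state '1' in E only — an autapomorphy, so it tells us nothing about relationships among taxa.
C2 (derived state '1') is unique to A (autapomorphy; uninformative for grouping).
C3 (derived state '1') is shared by all ingroup taxa — unites the whole ingroup.
C4 (state '1') occurs in D and Y but conflicts with the nesting implied by the other characters — most parsimoniously interpreted as homoplasy.
C5: derived state '1' in E and F only — synapomorphy for {E, F}.
C6: derived state '1' in A, D, and T only — synapomorphy for {A, D, T}.
C7: derived state '1' in A and T only — synapomorphy for {A, T}.
C8 (derived state '1') is shared by A, D, E, F, and T — a synapomorphy uniting that clade.
Most parsimonious ingroup topology: ((((A,T),D),(F,E)),Y).
F and E share a more recent common ancestor with each other than either does with Y, so Y is the least closely related of the three.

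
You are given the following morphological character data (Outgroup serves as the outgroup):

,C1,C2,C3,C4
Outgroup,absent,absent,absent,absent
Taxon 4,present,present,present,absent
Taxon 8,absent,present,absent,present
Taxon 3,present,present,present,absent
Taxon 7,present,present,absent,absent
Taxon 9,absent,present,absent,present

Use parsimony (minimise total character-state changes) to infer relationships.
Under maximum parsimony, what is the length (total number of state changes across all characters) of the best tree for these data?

The outgroup has state 'absent' for every character, so 'present' is the derived state throughout.
C1: derived state 'present' in Taxon 3, Taxon 4, and Taxon 7 only — synapomorphy for {Taxon 3, Taxon 4, Taxon 7}.
C2 (derived state 'present') is shared by all ingroup taxa — unites the whole ingroup.
Only Taxon 3 and Taxon 4 show the derived state 'present' for C3, supporting them as a clade.
Only Taxon 8 and Taxon 9 show the derived state 'present' for C4, supporting them as a clade.
Most parsimonious ingroup topology: (((Taxon 4,Taxon 3),Taxon 7),(Taxon 8,Taxon 9)).
Changes per character on this tree: C1: 1; C2: 1; C3: 1; C4: 1.
Total = 4.

4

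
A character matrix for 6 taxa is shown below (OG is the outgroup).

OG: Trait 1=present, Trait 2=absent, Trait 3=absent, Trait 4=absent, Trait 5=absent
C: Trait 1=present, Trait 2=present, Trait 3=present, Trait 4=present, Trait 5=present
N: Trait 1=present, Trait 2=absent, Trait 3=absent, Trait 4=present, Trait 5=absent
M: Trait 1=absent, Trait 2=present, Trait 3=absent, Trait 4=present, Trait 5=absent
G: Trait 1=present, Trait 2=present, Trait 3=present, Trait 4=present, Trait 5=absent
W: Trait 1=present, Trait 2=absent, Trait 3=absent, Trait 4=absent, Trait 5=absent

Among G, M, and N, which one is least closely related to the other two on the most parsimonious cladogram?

N

Character polarity is set by the outgroup: the derived state is whichever differs from the outgroup's state, so for Trait 1 the derived state is 'absent', and for the remaining characters it is 'present'.
Trait 1: derived state 'absent' in M only — an autapomorphy, so it tells us nothing about relationships among taxa.
Trait 2 (derived state 'present') is shared by C, G, and M — a synapomorphy uniting that clade.
Trait 3 (derived state 'present') is shared by C and G — a synapomorphy uniting that clade.
Only C, G, M, and N show the derived state 'present' for Trait 4, supporting them as a clade.
Trait 5: derived state 'present' in C only — an autapomorphy, so it tells us nothing about relationships among taxa.
Most parsimonious ingroup topology: ((((C,G),M),N),W).
M and G share a more recent common ancestor with each other than either does with N, so N is the least closely related of the three.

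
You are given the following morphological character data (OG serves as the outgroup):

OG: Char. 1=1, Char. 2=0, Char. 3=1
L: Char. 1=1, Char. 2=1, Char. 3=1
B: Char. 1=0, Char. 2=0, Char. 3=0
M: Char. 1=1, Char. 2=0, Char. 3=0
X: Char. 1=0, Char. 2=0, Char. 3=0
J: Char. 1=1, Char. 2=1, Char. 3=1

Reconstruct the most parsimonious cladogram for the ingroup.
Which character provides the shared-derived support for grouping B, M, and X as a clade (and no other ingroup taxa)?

Char. 3

Character polarity is set by the outgroup: the derived state is whichever differs from the outgroup's state, so for Char. 1, Char. 3 the derived state is '0', and for the remaining characters it is '1'.
Char. 1 (derived state '0') is shared by B and X — a synapomorphy uniting that clade.
Only J and L show the derived state '1' for Char. 2, supporting them as a clade.
Only B, M, and X show the derived state '0' for Char. 3, supporting them as a clade.
Most parsimonious ingroup topology: ((L,J),((B,X),M)).
The clade {B, M, X} is supported by Char. 3: its derived state '0' occurs in exactly those taxa and in no other taxon (including the outgroup).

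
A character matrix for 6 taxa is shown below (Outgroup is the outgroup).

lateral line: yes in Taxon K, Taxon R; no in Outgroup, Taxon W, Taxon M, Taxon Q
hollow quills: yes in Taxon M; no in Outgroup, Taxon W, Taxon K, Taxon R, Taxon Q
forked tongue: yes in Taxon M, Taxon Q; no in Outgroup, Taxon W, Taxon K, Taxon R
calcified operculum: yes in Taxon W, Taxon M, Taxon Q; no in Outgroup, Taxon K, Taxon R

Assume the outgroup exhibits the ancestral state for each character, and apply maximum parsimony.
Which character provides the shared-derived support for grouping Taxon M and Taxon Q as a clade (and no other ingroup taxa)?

The outgroup has state 'no' for every character, so 'yes' is the derived state throughout.
lateral line (derived state 'yes') is shared by Taxon K and Taxon R — a synapomorphy uniting that clade.
hollow quills: derived state 'yes' in Taxon M only — an autapomorphy, so it tells us nothing about relationships among taxa.
forked tongue (derived state 'yes') is shared by Taxon M and Taxon Q — a synapomorphy uniting that clade.
calcified operculum: derived state 'yes' in Taxon M, Taxon Q, and Taxon W only — synapomorphy for {Taxon M, Taxon Q, Taxon W}.
Most parsimonious ingroup topology: ((Taxon W,(Taxon M,Taxon Q)),(Taxon K,Taxon R)).
The clade {Taxon M, Taxon Q} is supported by forked tongue: its derived state 'yes' occurs in exactly those taxa and in no other taxon (including the outgroup).

forked tongue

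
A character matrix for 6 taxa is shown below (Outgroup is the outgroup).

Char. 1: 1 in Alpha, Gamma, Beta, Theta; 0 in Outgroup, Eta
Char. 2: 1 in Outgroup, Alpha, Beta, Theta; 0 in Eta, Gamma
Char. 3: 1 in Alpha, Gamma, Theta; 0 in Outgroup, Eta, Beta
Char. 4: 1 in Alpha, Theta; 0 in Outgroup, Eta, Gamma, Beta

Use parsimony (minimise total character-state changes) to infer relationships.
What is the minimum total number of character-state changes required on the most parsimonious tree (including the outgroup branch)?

Character polarity is set by the outgroup: the derived state is whichever differs from the outgroup's state, so for Char. 2 the derived state is '0', and for the remaining characters it is '1'.
Only Alpha, Beta, Gamma, and Theta show the derived state '1' for Char. 1, supporting them as a clade.
Char. 2 (state '0') occurs in Eta and Gamma but conflicts with the nesting implied by the other characters — most parsimoniously interpreted as homoplasy.
Char. 3: derived state '1' in Alpha, Gamma, and Theta only — synapomorphy for {Alpha, Gamma, Theta}.
Char. 4: derived state '1' in Alpha and Theta only — synapomorphy for {Alpha, Theta}.
Most parsimonious ingroup topology: ((((Alpha,Theta),Gamma),Beta),Eta).
Changes per character on this tree: Char. 1: 1; Char. 2: 2; Char. 3: 1; Char. 4: 1.
Total = 5.

5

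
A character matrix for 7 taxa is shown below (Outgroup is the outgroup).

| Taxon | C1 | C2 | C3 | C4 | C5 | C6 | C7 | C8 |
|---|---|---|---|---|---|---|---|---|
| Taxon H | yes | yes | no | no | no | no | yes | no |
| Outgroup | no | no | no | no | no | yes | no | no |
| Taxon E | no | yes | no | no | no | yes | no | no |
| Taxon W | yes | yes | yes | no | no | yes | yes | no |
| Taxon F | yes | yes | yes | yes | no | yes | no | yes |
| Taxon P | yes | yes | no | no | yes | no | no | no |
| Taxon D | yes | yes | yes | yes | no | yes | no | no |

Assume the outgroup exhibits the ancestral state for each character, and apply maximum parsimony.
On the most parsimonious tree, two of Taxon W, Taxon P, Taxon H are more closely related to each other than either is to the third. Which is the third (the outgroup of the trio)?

Character polarity is set by the outgroup: the derived state is whichever differs from the outgroup's state, so for C6 the derived state is 'no', and for the remaining characters it is 'yes'.
C1: derived state 'yes' in Taxon D, Taxon F, Taxon H, Taxon P, and Taxon W only — synapomorphy for {Taxon D, Taxon F, Taxon H, Taxon P, Taxon W}.
All ingroup taxa share the derived state 'yes' for C2; it defines the ingroup but does not resolve relationships within it.
C3 (derived state 'yes') is shared by Taxon D, Taxon F, and Taxon W — a synapomorphy uniting that clade.
C4 (derived state 'yes') is shared by Taxon D and Taxon F — a synapomorphy uniting that clade.
C5: derived state 'yes' in Taxon P only — an autapomorphy, so it tells us nothing about relationships among taxa.
C6 (derived state 'no') is shared by Taxon H and Taxon P — a synapomorphy uniting that clade.
C7 (state 'yes') occurs in Taxon H and Taxon W but conflicts with the nesting implied by the other characters — most parsimoniously interpreted as homoplasy.
C8 (derived state 'yes') is unique to Taxon F (autapomorphy; uninformative for grouping).
Most parsimonious ingroup topology: (((Taxon P,Taxon H),((Taxon F,Taxon D),Taxon W)),Taxon E).
Taxon H and Taxon P share a more recent common ancestor with each other than either does with Taxon W, so Taxon W is the least closely related of the three.

Taxon W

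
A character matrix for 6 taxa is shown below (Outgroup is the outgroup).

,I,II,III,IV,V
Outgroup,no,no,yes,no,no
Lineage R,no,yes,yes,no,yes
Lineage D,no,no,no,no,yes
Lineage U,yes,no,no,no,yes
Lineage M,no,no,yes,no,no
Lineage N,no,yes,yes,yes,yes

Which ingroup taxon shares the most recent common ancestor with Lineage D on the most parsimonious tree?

Lineage U

Character polarity is set by the outgroup: the derived state is whichever differs from the outgroup's state, so for III the derived state is 'no', and for the remaining characters it is 'yes'.
I: derived state 'yes' in Lineage U only — an autapomorphy, so it tells us nothing about relationships among taxa.
Only Lineage N and Lineage R show the derived state 'yes' for II, supporting them as a clade.
Only Lineage D and Lineage U show the derived state 'no' for III, supporting them as a clade.
IV (derived state 'yes') is unique to Lineage N (autapomorphy; uninformative for grouping).
Only Lineage D, Lineage N, Lineage R, and Lineage U show the derived state 'yes' for V, supporting them as a clade.
Most parsimonious ingroup topology: (((Lineage R,Lineage N),(Lineage D,Lineage U)),Lineage M).
Lineage D and Lineage U form a cherry on this tree, so they are sister taxa.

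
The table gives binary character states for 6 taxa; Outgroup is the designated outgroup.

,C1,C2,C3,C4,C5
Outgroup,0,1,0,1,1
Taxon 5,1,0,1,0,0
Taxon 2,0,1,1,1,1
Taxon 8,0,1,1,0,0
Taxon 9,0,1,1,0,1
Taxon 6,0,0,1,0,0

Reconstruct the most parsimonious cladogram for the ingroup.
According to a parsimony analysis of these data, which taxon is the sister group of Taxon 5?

Taxon 6

Character polarity is set by the outgroup: the derived state is whichever differs from the outgroup's state, so for C2, C4, C5 the derived state is '0', and for the remaining characters it is '1'.
C1: derived state '1' in Taxon 5 only — an autapomorphy, so it tells us nothing about relationships among taxa.
C2 (derived state '0') is shared by Taxon 5 and Taxon 6 — a synapomorphy uniting that clade.
All ingroup taxa share the derived state '1' for C3; it defines the ingroup but does not resolve relationships within it.
C4 (derived state '0') is shared by Taxon 5, Taxon 6, Taxon 8, and Taxon 9 — a synapomorphy uniting that clade.
C5: derived state '0' in Taxon 5, Taxon 6, and Taxon 8 only — synapomorphy for {Taxon 5, Taxon 6, Taxon 8}.
Most parsimonious ingroup topology: ((((Taxon 5,Taxon 6),Taxon 8),Taxon 9),Taxon 2).
Taxon 5 and Taxon 6 form a cherry on this tree, so they are sister taxa.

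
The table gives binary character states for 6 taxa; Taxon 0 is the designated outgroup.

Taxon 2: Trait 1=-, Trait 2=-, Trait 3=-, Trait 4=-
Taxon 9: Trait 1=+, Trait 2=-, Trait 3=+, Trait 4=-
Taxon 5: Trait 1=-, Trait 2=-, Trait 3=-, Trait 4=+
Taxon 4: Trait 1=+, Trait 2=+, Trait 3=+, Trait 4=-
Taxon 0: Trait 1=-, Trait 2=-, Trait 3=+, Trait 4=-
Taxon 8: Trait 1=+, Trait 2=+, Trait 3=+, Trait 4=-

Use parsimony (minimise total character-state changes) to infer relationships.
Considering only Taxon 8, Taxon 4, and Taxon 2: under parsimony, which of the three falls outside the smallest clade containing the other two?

Taxon 2

Character polarity is set by the outgroup: the derived state is whichever differs from the outgroup's state, so for Trait 3 the derived state is '-', and for the remaining characters it is '+'.
Trait 1 (derived state '+') is shared by Taxon 4, Taxon 8, and Taxon 9 — a synapomorphy uniting that clade.
Only Taxon 4 and Taxon 8 show the derived state '+' for Trait 2, supporting them as a clade.
Trait 3: derived state '-' in Taxon 2 and Taxon 5 only — synapomorphy for {Taxon 2, Taxon 5}.
Trait 4 (derived state '+') is unique to Taxon 5 (autapomorphy; uninformative for grouping).
Most parsimonious ingroup topology: ((Taxon 5,Taxon 2),(Taxon 9,(Taxon 8,Taxon 4))).
Taxon 4 and Taxon 8 share a more recent common ancestor with each other than either does with Taxon 2, so Taxon 2 is the least closely related of the three.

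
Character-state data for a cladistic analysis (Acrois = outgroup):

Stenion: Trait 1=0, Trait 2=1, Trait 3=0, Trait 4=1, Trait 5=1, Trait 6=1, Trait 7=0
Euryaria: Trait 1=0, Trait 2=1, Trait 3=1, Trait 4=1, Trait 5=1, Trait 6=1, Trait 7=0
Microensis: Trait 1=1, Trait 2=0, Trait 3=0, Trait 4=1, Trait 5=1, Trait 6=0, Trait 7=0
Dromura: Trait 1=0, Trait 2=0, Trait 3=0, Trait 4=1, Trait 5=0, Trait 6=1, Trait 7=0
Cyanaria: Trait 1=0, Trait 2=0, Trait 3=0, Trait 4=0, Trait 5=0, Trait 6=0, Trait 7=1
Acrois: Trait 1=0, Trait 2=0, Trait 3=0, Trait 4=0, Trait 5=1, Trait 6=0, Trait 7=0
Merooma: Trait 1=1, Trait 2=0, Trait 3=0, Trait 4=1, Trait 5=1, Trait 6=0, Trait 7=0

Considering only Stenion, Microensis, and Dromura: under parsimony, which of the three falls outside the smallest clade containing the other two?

Character polarity is set by the outgroup: the derived state is whichever differs from the outgroup's state, so for Trait 5 the derived state is '0', and for the remaining characters it is '1'.
Trait 1 (derived state '1') is shared by Merooma and Microensis — a synapomorphy uniting that clade.
Only Euryaria and Stenion show the derived state '1' for Trait 2, supporting them as a clade.
Trait 3 (derived state '1') is unique to Euryaria (autapomorphy; uninformative for grouping).
Trait 4: derived state '1' in Dromura, Euryaria, Merooma, Microensis, and Stenion only — synapomorphy for {Dromura, Euryaria, Merooma, Microensis, Stenion}.
Trait 5 groups Cyanaria and Dromura, which is incompatible with the clades supported by the remaining characters; treating it as convergent (homoplasy) costs fewer steps than any alternative tree.
Trait 6: derived state '1' in Dromura, Euryaria, and Stenion only — synapomorphy for {Dromura, Euryaria, Stenion}.
Trait 7 (derived state '1') is unique to Cyanaria (autapomorphy; uninformative for grouping).
Most parsimonious ingroup topology: ((((Stenion,Euryaria),Dromura),(Microensis,Merooma)),Cyanaria).
Stenion and Dromura share a more recent common ancestor with each other than either does with Microensis, so Microensis is the least closely related of the three.

Microensis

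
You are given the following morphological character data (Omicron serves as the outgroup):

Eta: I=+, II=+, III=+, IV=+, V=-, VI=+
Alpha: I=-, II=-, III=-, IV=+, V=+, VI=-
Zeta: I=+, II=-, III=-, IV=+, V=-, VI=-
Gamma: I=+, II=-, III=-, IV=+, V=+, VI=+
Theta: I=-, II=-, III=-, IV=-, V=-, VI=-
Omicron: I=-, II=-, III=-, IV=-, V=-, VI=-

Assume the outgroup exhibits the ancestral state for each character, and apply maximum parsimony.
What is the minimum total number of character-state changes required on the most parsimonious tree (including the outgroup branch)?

The outgroup has state '-' for every character, so '+' is the derived state throughout.
I (derived state '+') is shared by Eta, Gamma, and Zeta — a synapomorphy uniting that clade.
II: derived state '+' in Eta only — an autapomorphy, so it tells us nothing about relationships among taxa.
III (derived state '+') is unique to Eta (autapomorphy; uninformative for grouping).
IV: derived state '+' in Alpha, Eta, Gamma, and Zeta only — synapomorphy for {Alpha, Eta, Gamma, Zeta}.
V (state '+') occurs in Alpha and Gamma but conflicts with the nesting implied by the other characters — most parsimoniously interpreted as homoplasy.
VI (derived state '+') is shared by Eta and Gamma — a synapomorphy uniting that clade.
Most parsimonious ingroup topology: (((Zeta,(Eta,Gamma)),Alpha),Theta).
Changes per character on this tree: I: 1; II: 1; III: 1; IV: 1; V: 2; VI: 1.
Total = 7.

7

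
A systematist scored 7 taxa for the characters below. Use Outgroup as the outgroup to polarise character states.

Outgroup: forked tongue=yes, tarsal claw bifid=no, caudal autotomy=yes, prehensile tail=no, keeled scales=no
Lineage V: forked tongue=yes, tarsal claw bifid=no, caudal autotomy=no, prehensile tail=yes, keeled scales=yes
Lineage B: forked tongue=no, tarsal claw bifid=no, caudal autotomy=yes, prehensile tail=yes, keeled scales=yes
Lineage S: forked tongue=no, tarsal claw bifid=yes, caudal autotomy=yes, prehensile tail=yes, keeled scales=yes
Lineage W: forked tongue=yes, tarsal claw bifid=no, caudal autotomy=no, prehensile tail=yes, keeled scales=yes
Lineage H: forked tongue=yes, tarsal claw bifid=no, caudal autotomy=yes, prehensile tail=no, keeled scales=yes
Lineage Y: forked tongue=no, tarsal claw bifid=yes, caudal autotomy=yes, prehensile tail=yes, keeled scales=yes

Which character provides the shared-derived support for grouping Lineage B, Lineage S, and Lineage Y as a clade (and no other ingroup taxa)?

Character polarity is set by the outgroup: the derived state is whichever differs from the outgroup's state, so for forked tongue, caudal autotomy the derived state is 'no', and for the remaining characters it is 'yes'.
forked tongue: derived state 'no' in Lineage B, Lineage S, and Lineage Y only — synapomorphy for {Lineage B, Lineage S, Lineage Y}.
tarsal claw bifid (derived state 'yes') is shared by Lineage S and Lineage Y — a synapomorphy uniting that clade.
caudal autotomy (derived state 'no') is shared by Lineage V and Lineage W — a synapomorphy uniting that clade.
Only Lineage B, Lineage S, Lineage V, Lineage W, and Lineage Y show the derived state 'yes' for prehensile tail, supporting them as a clade.
keeled scales (derived state 'yes') is shared by all ingroup taxa — unites the whole ingroup.
Most parsimonious ingroup topology: (((Lineage V,Lineage W),(Lineage B,(Lineage S,Lineage Y))),Lineage H).
The clade {Lineage B, Lineage S, Lineage Y} is supported by forked tongue: its derived state 'no' occurs in exactly those taxa and in no other taxon (including the outgroup).

forked tongue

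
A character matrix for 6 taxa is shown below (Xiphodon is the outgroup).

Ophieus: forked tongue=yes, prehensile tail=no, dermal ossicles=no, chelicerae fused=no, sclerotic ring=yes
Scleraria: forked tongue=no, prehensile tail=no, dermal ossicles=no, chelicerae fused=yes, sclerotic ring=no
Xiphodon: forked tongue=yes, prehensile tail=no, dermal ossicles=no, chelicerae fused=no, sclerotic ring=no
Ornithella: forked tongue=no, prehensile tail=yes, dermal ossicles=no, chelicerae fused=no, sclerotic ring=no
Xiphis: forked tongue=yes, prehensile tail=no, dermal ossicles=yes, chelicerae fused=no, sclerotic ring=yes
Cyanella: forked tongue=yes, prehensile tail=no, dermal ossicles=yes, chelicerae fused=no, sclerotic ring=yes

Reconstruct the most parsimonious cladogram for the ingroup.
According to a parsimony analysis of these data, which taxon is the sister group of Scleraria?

Character polarity is set by the outgroup: the derived state is whichever differs from the outgroup's state, so for forked tongue the derived state is 'no', and for the remaining characters it is 'yes'.
forked tongue: derived state 'no' in Ornithella and Scleraria only — synapomorphy for {Ornithella, Scleraria}.
prehensile tail: derived state 'yes' in Ornithella only — an autapomorphy, so it tells us nothing about relationships among taxa.
Only Cyanella and Xiphis show the derived state 'yes' for dermal ossicles, supporting them as a clade.
chelicerae fused (derived state 'yes') is unique to Scleraria (autapomorphy; uninformative for grouping).
Only Cyanella, Ophieus, and Xiphis show the derived state 'yes' for sclerotic ring, supporting them as a clade.
Most parsimonious ingroup topology: ((Ophieus,(Xiphis,Cyanella)),(Scleraria,Ornithella)).
Scleraria and Ornithella form a cherry on this tree, so they are sister taxa.

Ornithella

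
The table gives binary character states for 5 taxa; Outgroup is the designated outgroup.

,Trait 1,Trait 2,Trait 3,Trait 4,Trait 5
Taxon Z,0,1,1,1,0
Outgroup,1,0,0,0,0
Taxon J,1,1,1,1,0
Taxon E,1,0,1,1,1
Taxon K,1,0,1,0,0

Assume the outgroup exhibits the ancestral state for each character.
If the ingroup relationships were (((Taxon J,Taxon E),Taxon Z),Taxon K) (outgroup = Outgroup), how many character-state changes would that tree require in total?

6

Map each character onto (((Taxon J,Taxon E),Taxon Z),Taxon K) (rooted by Outgroup) and count the minimum state changes it requires (Fitch parsimony):
Trait 1: 1; Trait 2: 2; Trait 3: 1; Trait 4: 1; Trait 5: 1.
Total tree length = 6.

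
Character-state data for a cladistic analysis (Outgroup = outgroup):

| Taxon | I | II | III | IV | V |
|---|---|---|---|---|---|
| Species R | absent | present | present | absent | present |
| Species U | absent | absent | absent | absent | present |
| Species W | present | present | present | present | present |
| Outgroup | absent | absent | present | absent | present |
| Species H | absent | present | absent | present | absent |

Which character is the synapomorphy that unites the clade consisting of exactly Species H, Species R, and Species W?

II

Character polarity is set by the outgroup: the derived state is whichever differs from the outgroup's state, so for III, V the derived state is 'absent', and for the remaining characters it is 'present'.
I (derived state 'present') is unique to Species W (autapomorphy; uninformative for grouping).
Only Species H, Species R, and Species W show the derived state 'present' for II, supporting them as a clade.
III (state 'absent') occurs in Species H and Species U but conflicts with the nesting implied by the other characters — most parsimoniously interpreted as homoplasy.
Only Species H and Species W show the derived state 'present' for IV, supporting them as a clade.
V (derived state 'absent') is unique to Species H (autapomorphy; uninformative for grouping).
Most parsimonious ingroup topology: (((Species H,Species W),Species R),Species U).
The clade {Species H, Species R, Species W} is supported by II: its derived state 'present' occurs in exactly those taxa and in no other taxon (including the outgroup).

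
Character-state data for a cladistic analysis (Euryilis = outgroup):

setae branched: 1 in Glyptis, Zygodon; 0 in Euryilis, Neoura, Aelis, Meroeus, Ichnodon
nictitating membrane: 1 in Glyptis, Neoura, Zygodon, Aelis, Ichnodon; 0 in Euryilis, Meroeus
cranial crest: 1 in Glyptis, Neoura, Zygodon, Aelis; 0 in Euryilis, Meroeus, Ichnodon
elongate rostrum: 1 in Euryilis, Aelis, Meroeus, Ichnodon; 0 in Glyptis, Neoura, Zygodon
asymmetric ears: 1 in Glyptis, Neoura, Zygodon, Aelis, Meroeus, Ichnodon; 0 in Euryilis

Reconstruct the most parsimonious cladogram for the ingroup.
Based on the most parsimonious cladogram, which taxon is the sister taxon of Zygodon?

Character polarity is set by the outgroup: the derived state is whichever differs from the outgroup's state, so for elongate rostrum the derived state is '0', and for the remaining characters it is '1'.
setae branched (derived state '1') is shared by Glyptis and Zygodon — a synapomorphy uniting that clade.
Only Aelis, Glyptis, Ichnodon, Neoura, and Zygodon show the derived state '1' for nictitating membrane, supporting them as a clade.
Only Aelis, Glyptis, Neoura, and Zygodon show the derived state '1' for cranial crest, supporting them as a clade.
Only Glyptis, Neoura, and Zygodon show the derived state '0' for elongate rostrum, supporting them as a clade.
All ingroup taxa share the derived state '1' for asymmetric ears; it defines the ingroup but does not resolve relationships within it.
Most parsimonious ingroup topology: (((((Glyptis,Zygodon),Neoura),Aelis),Ichnodon),Meroeus).
Zygodon and Glyptis form a cherry on this tree, so they are sister taxa.

Glyptis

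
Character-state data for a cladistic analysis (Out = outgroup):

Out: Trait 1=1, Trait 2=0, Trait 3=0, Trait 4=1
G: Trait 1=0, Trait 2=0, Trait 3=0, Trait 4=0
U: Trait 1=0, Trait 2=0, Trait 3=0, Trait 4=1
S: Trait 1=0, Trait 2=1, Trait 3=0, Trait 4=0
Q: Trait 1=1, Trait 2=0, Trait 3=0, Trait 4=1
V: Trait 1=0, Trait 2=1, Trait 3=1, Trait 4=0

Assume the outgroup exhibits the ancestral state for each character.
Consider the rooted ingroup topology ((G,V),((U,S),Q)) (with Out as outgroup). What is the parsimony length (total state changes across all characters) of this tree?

7

Map each character onto ((G,V),((U,S),Q)) (rooted by Out) and count the minimum state changes it requires (Fitch parsimony):
Trait 1: 2; Trait 2: 2; Trait 3: 1; Trait 4: 2.
Total tree length = 7.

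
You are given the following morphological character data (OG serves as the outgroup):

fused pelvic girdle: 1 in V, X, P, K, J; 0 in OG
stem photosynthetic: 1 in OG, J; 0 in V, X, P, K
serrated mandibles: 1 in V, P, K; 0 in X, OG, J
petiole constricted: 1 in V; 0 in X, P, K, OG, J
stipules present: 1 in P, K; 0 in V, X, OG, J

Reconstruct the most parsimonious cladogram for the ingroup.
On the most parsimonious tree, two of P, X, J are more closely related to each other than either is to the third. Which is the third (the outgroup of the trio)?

J

Character polarity is set by the outgroup: the derived state is whichever differs from the outgroup's state, so for stem photosynthetic the derived state is '0', and for the remaining characters it is '1'.
All ingroup taxa share the derived state '1' for fused pelvic girdle; it defines the ingroup but does not resolve relationships within it.
stem photosynthetic: derived state '0' in K, P, V, and X only — synapomorphy for {K, P, V, X}.
serrated mandibles (derived state '1') is shared by K, P, and V — a synapomorphy uniting that clade.
petiole constricted (derived state '1') is unique to V (autapomorphy; uninformative for grouping).
Only K and P show the derived state '1' for stipules present, supporting them as a clade.
Most parsimonious ingroup topology: ((((K,P),V),X),J).
X and P share a more recent common ancestor with each other than either does with J, so J is the least closely related of the three.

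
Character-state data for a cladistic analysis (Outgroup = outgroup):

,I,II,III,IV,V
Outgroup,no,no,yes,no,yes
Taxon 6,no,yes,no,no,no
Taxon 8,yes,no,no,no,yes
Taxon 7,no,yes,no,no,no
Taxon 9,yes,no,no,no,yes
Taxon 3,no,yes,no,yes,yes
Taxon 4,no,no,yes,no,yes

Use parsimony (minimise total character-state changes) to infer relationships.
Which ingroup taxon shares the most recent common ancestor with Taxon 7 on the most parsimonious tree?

Character polarity is set by the outgroup: the derived state is whichever differs from the outgroup's state, so for III, V the derived state is 'no', and for the remaining characters it is 'yes'.
I: derived state 'yes' in Taxon 8 and Taxon 9 only — synapomorphy for {Taxon 8, Taxon 9}.
Only Taxon 3, Taxon 6, and Taxon 7 show the derived state 'yes' for II, supporting them as a clade.
III: derived state 'no' in Taxon 3, Taxon 6, Taxon 7, Taxon 8, and Taxon 9 only — synapomorphy for {Taxon 3, Taxon 6, Taxon 7, Taxon 8, Taxon 9}.
IV: derived state 'yes' in Taxon 3 only — an autapomorphy, so it tells us nothing about relationships among taxa.
Only Taxon 6 and Taxon 7 show the derived state 'no' for V, supporting them as a clade.
Most parsimonious ingroup topology: ((((Taxon 6,Taxon 7),Taxon 3),(Taxon 8,Taxon 9)),Taxon 4).
Taxon 7 and Taxon 6 form a cherry on this tree, so they are sister taxa.

Taxon 6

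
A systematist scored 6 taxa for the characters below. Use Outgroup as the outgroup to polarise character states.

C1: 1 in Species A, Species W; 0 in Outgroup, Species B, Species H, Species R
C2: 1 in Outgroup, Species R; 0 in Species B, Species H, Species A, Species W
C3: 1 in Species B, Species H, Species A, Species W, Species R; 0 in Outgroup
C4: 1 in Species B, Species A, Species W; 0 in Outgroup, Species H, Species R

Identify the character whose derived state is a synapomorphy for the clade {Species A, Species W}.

Character polarity is set by the outgroup: the derived state is whichever differs from the outgroup's state, so for C2 the derived state is '0', and for the remaining characters it is '1'.
C1: derived state '1' in Species A and Species W only — synapomorphy for {Species A, Species W}.
Only Species A, Species B, Species H, and Species W show the derived state '0' for C2, supporting them as a clade.
All ingroup taxa share the derived state '1' for C3; it defines the ingroup but does not resolve relationships within it.
C4: derived state '1' in Species A, Species B, and Species W only — synapomorphy for {Species A, Species B, Species W}.
Most parsimonious ingroup topology: (((Species B,(Species A,Species W)),Species H),Species R).
The clade {Species A, Species W} is supported by C1: its derived state '1' occurs in exactly those taxa and in no other taxon (including the outgroup).

C1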